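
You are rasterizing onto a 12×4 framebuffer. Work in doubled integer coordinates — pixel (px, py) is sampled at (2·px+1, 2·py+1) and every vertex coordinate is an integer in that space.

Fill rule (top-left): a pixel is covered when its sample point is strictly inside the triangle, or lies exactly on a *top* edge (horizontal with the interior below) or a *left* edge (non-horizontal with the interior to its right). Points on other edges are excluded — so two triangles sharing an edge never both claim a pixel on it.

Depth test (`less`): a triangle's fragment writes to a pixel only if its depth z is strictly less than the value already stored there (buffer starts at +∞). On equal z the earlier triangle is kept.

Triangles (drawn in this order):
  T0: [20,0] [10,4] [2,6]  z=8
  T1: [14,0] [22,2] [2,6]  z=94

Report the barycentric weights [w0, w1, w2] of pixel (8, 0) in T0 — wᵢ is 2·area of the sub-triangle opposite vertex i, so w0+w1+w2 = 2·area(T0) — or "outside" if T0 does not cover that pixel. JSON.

T0:
  2·area = 12
  edge (20, 0)→(10, 4): d=(-10,4) right/bottom  bias=-1
  edge (10, 4)→(2, 6): d=(-8,2) right/bottom  bias=-1
  edge (2, 6)→(20, 0): d=(18,-6) top-left  bias=+0
    (8,0)@(17, 1): e=[2,10,0] → █  [on edge]
    (9,0)@(19, 1): e=[-6,6,12] → ·
    (5,1)@(11, 3): e=[6,6,0] → █  [on edge]
    (6,1)@(13, 3): e=[-2,2,12] → ·
    (8,1)@(17, 3): e=[-18,-6,36] → ·
    (2,2)@(5, 5): e=[10,2,0] → █  [on edge]
    (3,2)@(7, 5): e=[2,-2,12] → ·
    (5,2)@(11, 5): e=[-14,-10,36] → ·
    (2,3)@(5, 7): e=[-10,-14,36] → ·
  covered (3 px):
    · · · · · · · · █ · · ·
    · · · · · █ · · · · · ·
    · · █ · · · · · · · · ·
    · · · · · · · · · · · ·
T1:
  2·area = 72
  edge (14, 0)→(22, 2): d=(8,2) right/bottom  bias=-1
  edge (22, 2)→(2, 6): d=(-20,4) right/bottom  bias=-1
  edge (2, 6)→(14, 0): d=(12,-6) top-left  bias=+0
    (6,0)@(13, 1): e=[10,56,6] → █
    (7,0)@(15, 1): e=[6,48,18] → █
    (8,0)@(17, 1): e=[2,40,30] → █
    (9,0)@(19, 1): e=[-2,32,42] → ·
    (4,1)@(9, 3): e=[34,32,6] → █
    (5,1)@(11, 3): e=[30,24,18] → █
    (8,1)@(17, 3): e=[18,0,54] → ·  [on edge]
    (2,2)@(5, 5): e=[58,8,6] → █
    (3,2)@(7, 5): e=[54,0,18] → ·  [on edge]
    (4,2)@(9, 5): e=[50,-8,30] → ·
    (5,2)@(11, 5): e=[46,-16,42] → ·
    (6,2)@(13, 5): e=[42,-24,54] → ·
  covered (8 px):
    · · · · · · █ █ █ · · ·
    · · · · █ █ █ █ · · · ·
    · · █ · · · · · · · · ·
    · · · · · · · · · · · ·

Final: [10,0,2]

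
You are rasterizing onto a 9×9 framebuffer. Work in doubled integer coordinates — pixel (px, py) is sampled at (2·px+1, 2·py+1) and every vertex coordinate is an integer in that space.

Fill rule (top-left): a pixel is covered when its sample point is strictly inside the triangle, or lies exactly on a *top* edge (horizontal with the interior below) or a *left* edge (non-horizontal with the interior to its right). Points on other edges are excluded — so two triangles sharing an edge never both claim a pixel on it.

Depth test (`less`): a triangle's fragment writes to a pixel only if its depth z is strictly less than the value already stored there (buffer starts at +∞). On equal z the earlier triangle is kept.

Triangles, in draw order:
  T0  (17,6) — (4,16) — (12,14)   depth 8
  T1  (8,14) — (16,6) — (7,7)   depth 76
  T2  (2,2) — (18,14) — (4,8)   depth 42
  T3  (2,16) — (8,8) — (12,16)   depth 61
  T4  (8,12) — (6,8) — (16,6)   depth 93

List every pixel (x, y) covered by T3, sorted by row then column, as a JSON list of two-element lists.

T0:
  2·area = 54  (B↔C swapped to make it positive)
  edge (17, 6)→(12, 14): d=(-5,8) right/bottom  bias=-1
  edge (12, 14)→(4, 16): d=(-8,2) right/bottom  bias=-1
  edge (4, 16)→(17, 6): d=(13,-10) top-left  bias=+0
    (7,4)@(15, 9): e=[1,34,19] → █
    (8,4)@(17, 9): e=[-15,30,39] → ·
    (5,5)@(11, 11): e=[23,26,5] → █
    (6,5)@(13, 11): e=[7,22,25] → █
    (7,5)@(15, 11): e=[-9,18,45] → ·
    (4,6)@(9, 13): e=[29,14,11] → █
    (6,6)@(13, 13): e=[-3,6,51] → ·
    (3,7)@(7, 15): e=[35,2,17] → █
    (4,7)@(9, 15): e=[19,-2,37] → ·
    (5,7)@(11, 15): e=[3,-6,57] → ·
    (3,8)@(7, 17): e=[25,-14,43] → ·
  covered (6 px):
    · · · · · · · · ·
    · · · · · · · · ·
    · · · · · · · · ·
    · · · · · · · · ·
    · · · · · · · █ ·
    · · · · · █ █ · ·
    · · · · █ █ · · ·
    · · · █ · · · · ·
    · · · · · · · · ·
T1:
  2·area = 64  (B↔C swapped to make it positive)
  edge (8, 14)→(7, 7): d=(-1,-7) top-left  bias=+0
  edge (7, 7)→(16, 6): d=(9,-1) top-left  bias=+0
  edge (16, 6)→(8, 14): d=(-8,8) right/bottom  bias=-1
    (8,2)@(17, 5): e=[72,-8,0] → ·  [on edge]
    (3,3)@(7, 7): e=[0,0,64] → █  [on edge]
    (4,3)@(9, 7): e=[14,2,48] → █
    (5,3)@(11, 7): e=[28,4,32] → █
    (6,3)@(13, 7): e=[42,6,16] → █
    (7,3)@(15, 7): e=[56,8,0] → ·  [on edge]
    (3,4)@(7, 9): e=[-2,18,48] → ·
    (4,4)@(9, 9): e=[12,20,32] → █
    (6,4)@(13, 9): e=[40,24,0] → ·  [on edge]
    (4,5)@(9, 11): e=[10,38,16] → █
    (5,5)@(11, 11): e=[24,40,0] → ·  [on edge]
    (4,6)@(9, 13): e=[8,56,0] → ·  [on edge]
    (3,7)@(7, 15): e=[-8,72,0] → ·  [on edge]
    (2,8)@(5, 17): e=[-24,88,0] → ·  [on edge]
  covered (7 px):
    · · · · · · · · ·
    · · · · · · · · ·
    · · · · · · · · ·
    · · · █ █ █ █ · ·
    · · · · █ █ · · ·
    · · · · █ · · · ·
    · · · · · · · · ·
    · · · · · · · · ·
    · · · · · · · · ·
T2:
  2·area = 72
  edge (2, 2)→(18, 14): d=(16,12) right/bottom  bias=-1
  edge (18, 14)→(4, 8): d=(-14,-6) top-left  bias=+0
  edge (4, 8)→(2, 2): d=(-2,-6) top-left  bias=+0
    (1,1)@(3, 3): e=[4,64,4] → █
    (2,1)@(5, 3): e=[-20,76,16] → ·
    (1,2)@(3, 5): e=[36,36,0] → █  [on edge]
    (2,2)@(5, 5): e=[12,48,12] → █
    (3,2)@(7, 5): e=[-12,60,24] → ·
    (1,3)@(3, 7): e=[68,8,-4] → ·
    (2,3)@(5, 7): e=[44,20,8] → █
    (3,3)@(7, 7): e=[20,32,20] → █
    (4,3)@(9, 7): e=[-4,44,32] → ·
    (2,4)@(5, 9): e=[76,-8,4] → ·
    (3,4)@(7, 9): e=[52,4,16] → █
    (4,4)@(9, 9): e=[28,16,28] → █
    (2,5)@(5, 11): e=[108,-36,0] → ·  [on edge]
    (5,5)@(11, 11): e=[36,0,36] → █  [on edge]
    (3,8)@(7, 17): e=[180,-108,0] → ·  [on edge]
  covered (10 px):
    · · · · · · · · ·
    · █ · · · · · · ·
    · █ █ · · · · · ·
    · · █ █ · · · · ·
    · · · █ █ █ · · ·
    · · · · · █ █ · ·
    · · · · · · · · ·
    · · · · · · · · ·
    · · · · · · · · ·
T3:
  2·area = 80
  edge (2, 16)→(8, 8): d=(6,-8) top-left  bias=+0
  edge (8, 8)→(12, 16): d=(4,8) right/bottom  bias=-1
  edge (12, 16)→(2, 16): d=(-10,0) right/bottom  bias=-1
    (3,5)@(7, 11): e=[10,20,50] → █
    (4,5)@(9, 11): e=[26,4,50] → █
    (5,5)@(11, 11): e=[42,-12,50] → ·
    (2,6)@(5, 13): e=[6,44,30] → █
    (5,6)@(11, 13): e=[54,-4,30] → ·
    (1,7)@(3, 15): e=[2,68,10] → █
    (5,7)@(11, 15): e=[66,4,10] → █
    (6,7)@(13, 15): e=[82,-12,10] → ·
    (1,8)@(3, 17): e=[14,76,-10] → ·
    (2,8)@(5, 17): e=[30,60,-10] → ·
    (3,8)@(7, 17): e=[46,44,-10] → ·
    (4,8)@(9, 17): e=[62,28,-10] → ·
  covered (10 px):
    · · · · · · · · ·
    · · · · · · · · ·
    · · · · · · · · ·
    · · · · · · · · ·
    · · · · · · · · ·
    · · · █ █ · · · ·
    · · █ █ █ · · · ·
    · █ █ █ █ █ · · ·
    · · · · · · · · ·
T4:
  2·area = 44
  edge (8, 12)→(6, 8): d=(-2,-4) top-left  bias=+0
  edge (6, 8)→(16, 6): d=(10,-2) top-left  bias=+0
  edge (16, 6)→(8, 12): d=(-8,6) right/bottom  bias=-1
    (5,3)@(11, 7): e=[22,0,22] → █  [on edge]
    (6,3)@(13, 7): e=[30,4,10] → █
    (7,3)@(15, 7): e=[38,8,-2] → ·
    (0,4)@(1, 9): e=[-22,0,66] → ·  [on edge]
    (3,4)@(7, 9): e=[2,12,30] → █
    (4,4)@(9, 9): e=[10,16,18] → █
    (6,4)@(13, 9): e=[26,24,-6] → ·
    (3,5)@(7, 11): e=[-2,32,14] → ·
    (4,5)@(9, 11): e=[6,36,2] → █
    (5,5)@(11, 11): e=[14,40,-10] → ·
    (4,6)@(9, 13): e=[2,56,-14] → ·
  covered (6 px):
    · · · · · · · · ·
    · · · · · · · · ·
    · · · · · · · · ·
    · · · · · █ █ · ·
    · · · █ █ █ · · ·
    · · · · █ · · · ·
    · · · · · · · · ·
    · · · · · · · · ·
    · · · · · · · · ·

Answer: [[3,5],[4,5],[2,6],[3,6],[4,6],[1,7],[2,7],[3,7],[4,7],[5,7]]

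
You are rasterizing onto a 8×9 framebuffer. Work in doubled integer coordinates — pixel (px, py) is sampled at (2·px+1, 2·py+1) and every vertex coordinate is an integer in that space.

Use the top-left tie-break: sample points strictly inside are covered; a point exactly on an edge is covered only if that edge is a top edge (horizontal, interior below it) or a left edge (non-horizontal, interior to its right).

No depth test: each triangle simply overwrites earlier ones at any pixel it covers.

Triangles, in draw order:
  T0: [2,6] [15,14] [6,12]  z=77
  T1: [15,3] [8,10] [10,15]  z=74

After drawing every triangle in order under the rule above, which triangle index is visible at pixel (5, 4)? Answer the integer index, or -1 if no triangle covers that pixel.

T0:
  2·area = 46
  edge (2, 6)→(15, 14): d=(13,8) right/bottom  bias=-1
  edge (15, 14)→(6, 12): d=(-9,-2) top-left  bias=+0
  edge (6, 12)→(2, 6): d=(-4,-6) top-left  bias=+0
    (1,3)@(3, 7): e=[5,39,2] → █
    (2,3)@(5, 7): e=[-11,43,14] → ·
    (1,4)@(3, 9): e=[31,21,-6] → ·
    (2,4)@(5, 9): e=[15,25,6] → █
    (3,4)@(7, 9): e=[-1,29,18] → ·
    (2,5)@(5, 11): e=[41,7,-2] → ·
    (3,5)@(7, 11): e=[25,11,10] → █
    (4,5)@(9, 11): e=[9,15,22] → █
    (5,5)@(11, 11): e=[-7,19,34] → ·
    (3,6)@(7, 13): e=[51,-7,2] → ·
    (4,6)@(9, 13): e=[35,-3,14] → ·
    (5,6)@(11, 13): e=[19,1,26] → █
  covered (6 px):
    · · · · · · · ·
    · · · · · · · ·
    · · · · · · · ·
    · █ · · · · · ·
    · · █ · · · · ·
    · · · █ █ · · ·
    · · · · · █ █ ·
    · · · · · · · ·
    · · · · · · · ·
T1:
  2·area = 49  (B↔C swapped to make it positive)
  edge (15, 3)→(10, 15): d=(-5,12) right/bottom  bias=-1
  edge (10, 15)→(8, 10): d=(-2,-5) top-left  bias=+0
  edge (8, 10)→(15, 3): d=(7,-7) top-left  bias=+0
    (7,1)@(15, 3): e=[0,49,0] → ·  [on edge]
    (6,2)@(13, 5): e=[14,35,0] → █  [on edge]
    (7,2)@(15, 5): e=[-10,45,14] → ·
    (5,3)@(11, 7): e=[28,21,0] → █  [on edge]
    (7,3)@(15, 7): e=[-20,41,28] → ·
    (4,4)@(9, 9): e=[42,7,0] → █  [on edge]
    (6,4)@(13, 9): e=[-6,27,28] → ·
    (3,5)@(7, 11): e=[56,-7,0] → ·  [on edge]
    (4,5)@(9, 11): e=[32,3,14] → █
    (6,5)@(13, 11): e=[-16,23,42] → ·
    (2,6)@(5, 13): e=[70,-21,0] → ·  [on edge]
    (4,6)@(9, 13): e=[22,-1,28] → ·
    (1,7)@(3, 15): e=[84,-35,0] → ·  [on edge]
    (0,8)@(1, 17): e=[98,-49,0] → ·  [on edge]
  covered (7 px):
    · · · · · · · ·
    · · · · · · · ·
    · · · · · · █ ·
    · · · · · █ █ ·
    · · · · █ █ · ·
    · · · · █ █ · ·
    · · · · · · · ·
    · · · · · · · ·
    · · · · · · · ·

Z-buffer (winner per pixel, '.' = empty):
  . . . . . . . .
  . . . . . . . .
  . . . . . . 1 .
  . 0 . . . 1 1 .
  . . 0 . 1 1 . .
  . . . 0 1 1 . .
  . . . . . 0 0 .
  . . . . . . . .
  . . . . . . . .

Final: 1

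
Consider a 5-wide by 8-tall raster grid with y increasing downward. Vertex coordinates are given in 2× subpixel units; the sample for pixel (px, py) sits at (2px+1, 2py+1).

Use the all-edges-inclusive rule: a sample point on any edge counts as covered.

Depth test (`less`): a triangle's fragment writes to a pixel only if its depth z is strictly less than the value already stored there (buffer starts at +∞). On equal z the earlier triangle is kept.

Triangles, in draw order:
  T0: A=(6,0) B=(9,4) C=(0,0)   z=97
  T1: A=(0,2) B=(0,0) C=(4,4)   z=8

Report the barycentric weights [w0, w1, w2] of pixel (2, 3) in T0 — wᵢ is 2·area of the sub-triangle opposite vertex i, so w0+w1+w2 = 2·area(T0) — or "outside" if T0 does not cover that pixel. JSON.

T0:
  2·area = 24
  edge (6, 0)→(9, 4): d=(3,4) inclusive
  edge (9, 4)→(0, 0): d=(-9,-4) inclusive
  edge (0, 0)→(6, 0): d=(6,0) inclusive
    (1,0)@(3, 1): e=[15,3,6] → X
    (2,0)@(5, 1): e=[7,11,6] → X
    (3,0)@(7, 1): e=[-1,19,6] → .
    (1,1)@(3, 3): e=[21,-15,18] → .
    (2,1)@(5, 3): e=[13,-7,18] → .
    (3,1)@(7, 3): e=[5,1,18] → X
    (4,1)@(9, 3): e=[-3,9,18] → .
    (3,2)@(7, 5): e=[11,-17,30] → .
  covered (3 px):
    . X X . .
    . . . X .
    . . . . .
    . . . . .
    . . . . .
    . . . . .
    . . . . .
    . . . . .
T1:
  2·area = 8
  edge (0, 2)→(0, 0): d=(0,-2) inclusive
  edge (0, 0)→(4, 4): d=(4,4) inclusive
  edge (4, 4)→(0, 2): d=(-4,-2) inclusive
    (0,0)@(1, 1): e=[2,0,6] → X  [on edge]
    (1,0)@(3, 1): e=[6,-8,10] → .
    (0,1)@(1, 3): e=[2,8,-2] → .
    (1,1)@(3, 3): e=[6,0,2] → X  [on edge]
    (2,1)@(5, 3): e=[10,-8,6] → .
    (1,2)@(3, 5): e=[6,8,-6] → .
    (2,2)@(5, 5): e=[10,0,-2] → .  [on edge]
    (3,3)@(7, 7): e=[14,0,-6] → .  [on edge]
    (4,4)@(9, 9): e=[18,0,-10] → .  [on edge]
  covered (2 px):
    X . . . .
    . X . . .
    . . . . .
    . . . . .
    . . . . .
    . . . . .
    . . . . .
    . . . . .

Answer: "outside"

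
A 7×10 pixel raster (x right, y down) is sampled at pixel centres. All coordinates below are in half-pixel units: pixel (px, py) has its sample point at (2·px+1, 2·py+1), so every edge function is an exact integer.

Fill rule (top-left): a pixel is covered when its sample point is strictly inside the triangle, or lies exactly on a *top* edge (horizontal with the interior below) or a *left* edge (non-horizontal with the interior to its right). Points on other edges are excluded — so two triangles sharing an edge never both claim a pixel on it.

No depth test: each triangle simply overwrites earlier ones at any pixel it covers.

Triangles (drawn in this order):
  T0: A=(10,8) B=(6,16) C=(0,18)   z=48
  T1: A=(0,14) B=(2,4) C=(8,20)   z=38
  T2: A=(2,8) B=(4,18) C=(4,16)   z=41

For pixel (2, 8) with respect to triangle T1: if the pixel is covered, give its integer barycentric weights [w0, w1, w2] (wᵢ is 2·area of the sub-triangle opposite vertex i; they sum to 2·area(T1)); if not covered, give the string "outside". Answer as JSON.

T0:
  2·area = 40
  edge (10, 8)→(6, 16): d=(-4,8) right/bottom  bias=-1
  edge (6, 16)→(0, 18): d=(-6,2) right/bottom  bias=-1
  edge (0, 18)→(10, 8): d=(10,-10) top-left  bias=+0
    (6,2)@(13, 5): e=[-12,52,0] → ·  [on edge]
    (5,3)@(11, 7): e=[-4,44,0] → ·  [on edge]
    (4,4)@(9, 9): e=[4,36,0] → █  [on edge]
    (5,4)@(11, 9): e=[-12,32,20] → ·
    (3,5)@(7, 11): e=[12,28,0] → █  [on edge]
    (4,5)@(9, 11): e=[-4,24,20] → ·
    (2,6)@(5, 13): e=[20,20,0] → █  [on edge]
    (4,6)@(9, 13): e=[-12,12,40] → ·
    (1,7)@(3, 15): e=[28,12,0] → █  [on edge]
    (3,7)@(7, 15): e=[-4,4,40] → ·
    (4,7)@(9, 15): e=[-20,0,60] → ·  [on edge]
    (0,8)@(1, 17): e=[36,4,0] → █  [on edge]
    (1,8)@(3, 17): e=[20,0,20] → ·  [on edge]
  covered (7 px):
    · · · · · · ·
    · · · · · · ·
    · · · · · · ·
    · · · · · · ·
    · · · · █ · ·
    · · · █ · · ·
    · · █ █ · · ·
    · █ █ · · · ·
    █ · · · · · ·
    · · · · · · ·
T1:
  2·area = 92
  edge (0, 14)→(2, 4): d=(2,-10) top-left  bias=+0
  edge (2, 4)→(8, 20): d=(6,16) right/bottom  bias=-1
  edge (8, 20)→(0, 14): d=(-8,-6) top-left  bias=+0
    (1,3)@(3, 7): e=[16,2,74] → █
    (2,3)@(5, 7): e=[36,-30,86] → ·
    (0,4)@(1, 9): e=[0,46,46] → █  [on edge]
    (2,4)@(5, 9): e=[40,-18,70] → ·
    (0,5)@(1, 11): e=[4,58,30] → █
    (2,5)@(5, 11): e=[44,-6,54] → ·
    (0,6)@(1, 13): e=[8,70,14] → █
    (2,6)@(5, 13): e=[48,6,38] → █
    (3,6)@(7, 13): e=[68,-26,50] → ·
    (0,7)@(1, 15): e=[12,82,-2] → ·
    (1,7)@(3, 15): e=[32,50,10] → █
    (3,7)@(7, 15): e=[72,-14,34] → ·
  covered (12 px):
    · · · · · · ·
    · · · · · · ·
    · · · · · · ·
    · █ · · · · ·
    █ █ · · · · ·
    █ █ · · · · ·
    █ █ █ · · · ·
    · █ █ · · · ·
    · · █ · · · ·
    · · · █ · · ·
T2:
  2·area = 4  (B↔C swapped to make it positive)
  edge (2, 8)→(4, 16): d=(2,8) right/bottom  bias=-1
  edge (4, 16)→(4, 18): d=(0,2) right/bottom  bias=-1
  edge (4, 18)→(2, 8): d=(-2,-10) top-left  bias=+0
    (0,1)@(1, 3): e=[-2,6,0] → ·  [on edge]
    (1,6)@(3, 13): e=[2,2,0] → █  [on edge]
    (2,6)@(5, 13): e=[-14,-2,20] → ·
    (1,7)@(3, 15): e=[6,2,-4] → ·
  covered (1 px):
    · · · · · · ·
    · · · · · · ·
    · · · · · · ·
    · · · · · · ·
    · · · · · · ·
    · · · · · · ·
    · █ · · · · ·
    · · · · · · ·
    · · · · · · ·
    · · · · · · ·

Final: [30,6,56]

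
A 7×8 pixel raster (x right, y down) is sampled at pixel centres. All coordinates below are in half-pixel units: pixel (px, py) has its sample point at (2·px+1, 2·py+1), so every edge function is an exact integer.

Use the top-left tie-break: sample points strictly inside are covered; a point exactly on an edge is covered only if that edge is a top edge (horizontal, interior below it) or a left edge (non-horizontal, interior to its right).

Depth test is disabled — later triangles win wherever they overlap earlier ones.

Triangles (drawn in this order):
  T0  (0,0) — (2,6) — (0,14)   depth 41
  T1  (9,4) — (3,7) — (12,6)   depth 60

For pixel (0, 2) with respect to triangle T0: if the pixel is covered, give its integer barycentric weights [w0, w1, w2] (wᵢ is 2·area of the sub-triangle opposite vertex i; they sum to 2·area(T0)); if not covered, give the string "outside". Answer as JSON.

T0:
  2·area = 28
  edge (0, 0)→(2, 6): d=(2,6) right/bottom  bias=-1
  edge (2, 6)→(0, 14): d=(-2,8) right/bottom  bias=-1
  edge (0, 14)→(0, 0): d=(0,-14) top-left  bias=+0
    (0,1)@(1, 3): e=[0,14,14] → ·  [on edge]
    (0,2)@(1, 5): e=[4,10,14] → #
    (1,2)@(3, 5): e=[-8,-6,42] → ·
    (0,3)@(1, 7): e=[8,6,14] → #
    (1,3)@(3, 7): e=[-4,-10,42] → ·
    (0,4)@(1, 9): e=[12,2,14] → #
    (1,4)@(3, 9): e=[0,-14,42] → ·  [on edge]
    (0,5)@(1, 11): e=[16,-2,14] → ·
    (2,7)@(5, 15): e=[0,-42,70] → ·  [on edge]
  covered (3 px):
    · · · · · · ·
    · · · · · · ·
    # · · · · · ·
    # · · · · · ·
    # · · · · · ·
    · · · · · · ·
    · · · · · · ·
    · · · · · · ·
T1:
  2·area = 21  (B↔C swapped to make it positive)
  edge (9, 4)→(12, 6): d=(3,2) right/bottom  bias=-1
  edge (12, 6)→(3, 7): d=(-9,1) right/bottom  bias=-1
  edge (3, 7)→(9, 4): d=(6,-3) top-left  bias=+0
    (5,1)@(11, 3): e=[-7,28,0] → ·  [on edge]
    (3,2)@(7, 5): e=[7,14,0] → #  [on edge]
    (4,2)@(9, 5): e=[3,12,6] → #
    (5,2)@(11, 5): e=[-1,10,12] → ·
    (1,3)@(3, 7): e=[21,0,0] → ·  [on edge]
    (3,3)@(7, 7): e=[13,-4,12] → ·
    (4,3)@(9, 7): e=[9,-6,18] → ·
  covered (2 px):
    · · · · · · ·
    · · · · · · ·
    · · · # # · ·
    · · · · · · ·
    · · · · · · ·
    · · · · · · ·
    · · · · · · ·
    · · · · · · ·

Answer: [10,14,4]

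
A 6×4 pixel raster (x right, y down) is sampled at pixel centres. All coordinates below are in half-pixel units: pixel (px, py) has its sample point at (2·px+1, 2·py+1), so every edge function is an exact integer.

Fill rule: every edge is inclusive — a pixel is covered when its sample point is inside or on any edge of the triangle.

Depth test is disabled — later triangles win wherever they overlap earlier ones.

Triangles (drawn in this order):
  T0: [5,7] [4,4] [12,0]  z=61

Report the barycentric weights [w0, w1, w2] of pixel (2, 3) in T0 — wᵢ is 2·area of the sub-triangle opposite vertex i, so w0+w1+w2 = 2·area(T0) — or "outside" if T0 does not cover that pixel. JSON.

T0:
  2·area = 28
  edge (5, 7)→(4, 4): d=(-1,-3) inclusive
  edge (4, 4)→(12, 0): d=(8,-4) inclusive
  edge (12, 0)→(5, 7): d=(-7,7) inclusive
    (1,0)@(3, 1): e=[0,-28,56] → ·  [on edge]
    (5,0)@(11, 1): e=[24,4,0] → #  [on edge]
    (3,1)@(7, 3): e=[10,4,14] → #
    (4,1)@(9, 3): e=[16,12,0] → #  [on edge]
    (5,1)@(11, 3): e=[22,20,-14] → ·
    (2,2)@(5, 5): e=[2,12,14] → #
    (3,2)@(7, 5): e=[8,20,0] → #  [on edge]
    (4,2)@(9, 5): e=[14,28,-14] → ·
    (2,3)@(5, 7): e=[0,28,0] → #  [on edge]
    (3,3)@(7, 7): e=[6,36,-14] → ·
  covered (6 px):
    · · · · · #
    · · · # # ·
    · · # # · ·
    · · # · · ·

Result: [28,0,0]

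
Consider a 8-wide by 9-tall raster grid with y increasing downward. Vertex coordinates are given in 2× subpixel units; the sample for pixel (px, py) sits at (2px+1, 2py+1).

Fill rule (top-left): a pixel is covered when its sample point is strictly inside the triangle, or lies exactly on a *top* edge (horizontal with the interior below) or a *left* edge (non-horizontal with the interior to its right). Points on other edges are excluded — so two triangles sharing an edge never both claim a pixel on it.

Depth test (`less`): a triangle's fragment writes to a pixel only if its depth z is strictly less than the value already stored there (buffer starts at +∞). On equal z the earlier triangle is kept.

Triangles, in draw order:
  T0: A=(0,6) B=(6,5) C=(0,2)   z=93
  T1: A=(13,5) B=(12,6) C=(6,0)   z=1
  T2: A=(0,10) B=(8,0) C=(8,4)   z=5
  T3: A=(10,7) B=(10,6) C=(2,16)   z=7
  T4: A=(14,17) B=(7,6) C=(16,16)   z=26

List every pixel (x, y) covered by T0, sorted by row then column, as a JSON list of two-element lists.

T0:
  2·area = 24  (B↔C swapped to make it positive)
  edge (0, 6)→(0, 2): d=(0,-4) top-left  bias=+0
  edge (0, 2)→(6, 5): d=(6,3) right/bottom  bias=-1
  edge (6, 5)→(0, 6): d=(-6,1) right/bottom  bias=-1
    (0,1)@(1, 3): e=[4,3,17] → #
    (1,1)@(3, 3): e=[12,-3,15] → ·
    (0,2)@(1, 5): e=[4,15,5] → #
    (1,2)@(3, 5): e=[12,9,3] → #
    (2,2)@(5, 5): e=[20,3,1] → #
    (3,2)@(7, 5): e=[28,-3,-1] → ·
    (0,3)@(1, 7): e=[4,27,-7] → ·
    (1,3)@(3, 7): e=[12,21,-9] → ·
    (2,3)@(5, 7): e=[20,15,-11] → ·
  covered (4 px):
    · · · · · · · ·
    # · · · · · · ·
    # # # · · · · ·
    · · · · · · · ·
    · · · · · · · ·
    · · · · · · · ·
    · · · · · · · ·
    · · · · · · · ·
    · · · · · · · ·
T1:
  2·area = 12
  edge (13, 5)→(12, 6): d=(-1,1) right/bottom  bias=-1
  edge (12, 6)→(6, 0): d=(-6,-6) top-left  bias=+0
  edge (6, 0)→(13, 5): d=(7,5) right/bottom  bias=-1
    (3,0)@(7, 1): e=[10,0,2] → #  [on edge]
    (4,0)@(9, 1): e=[8,12,-8] → ·
    (3,1)@(7, 3): e=[8,-12,16] → ·
    (4,1)@(9, 3): e=[6,0,6] → #  [on edge]
    (5,1)@(11, 3): e=[4,12,-4] → ·
    (7,1)@(15, 3): e=[0,36,-24] → ·  [on edge]
    (4,2)@(9, 5): e=[4,-12,20] → ·
    (5,2)@(11, 5): e=[2,0,10] → #  [on edge]
    (6,2)@(13, 5): e=[0,12,0] → ·  [on edge]
    (5,3)@(11, 7): e=[0,-12,24] → ·  [on edge]
    (6,3)@(13, 7): e=[-2,0,14] → ·  [on edge]
    (4,4)@(9, 9): e=[0,-36,48] → ·  [on edge]
    (7,4)@(15, 9): e=[-6,0,18] → ·  [on edge]
    (3,5)@(7, 11): e=[0,-60,72] → ·  [on edge]
    (2,6)@(5, 13): e=[0,-84,96] → ·  [on edge]
    (1,7)@(3, 15): e=[0,-108,120] → ·  [on edge]
    (0,8)@(1, 17): e=[0,-132,144] → ·  [on edge]
  covered (3 px):
    · · · # · · · ·
    · · · · # · · ·
    · · · · · # · ·
    · · · · · · · ·
    · · · · · · · ·
    · · · · · · · ·
    · · · · · · · ·
    · · · · · · · ·
    · · · · · · · ·
T2:
  2·area = 32
  edge (0, 10)→(8, 0): d=(8,-10) top-left  bias=+0
  edge (8, 0)→(8, 4): d=(0,4) right/bottom  bias=-1
  edge (8, 4)→(0, 10): d=(-8,6) right/bottom  bias=-1
    (3,1)@(7, 3): e=[14,4,14] → #
    (4,1)@(9, 3): e=[34,-4,2] → ·
    (2,2)@(5, 5): e=[10,12,10] → #
    (3,2)@(7, 5): e=[30,4,-2] → ·
    (1,3)@(3, 7): e=[6,20,6] → #
    (2,3)@(5, 7): e=[26,12,-6] → ·
    (0,4)@(1, 9): e=[2,28,2] → #
    (1,4)@(3, 9): e=[22,20,-10] → ·
    (0,5)@(1, 11): e=[18,28,-14] → ·
  covered (4 px):
    · · · · · · · ·
    · · · # · · · ·
    · · # · · · · ·
    · # · · · · · ·
    # · · · · · · ·
    · · · · · · · ·
    · · · · · · · ·
    · · · · · · · ·
    · · · · · · · ·
T3:
  2·area = 8  (B↔C swapped to make it positive)
  edge (10, 7)→(2, 16): d=(-8,9) right/bottom  bias=-1
  edge (2, 16)→(10, 6): d=(8,-10) top-left  bias=+0
  edge (10, 6)→(10, 7): d=(0,1) right/bottom  bias=-1
  covered (0 px):
    · · · · · · · ·
    · · · · · · · ·
    · · · · · · · ·
    · · · · · · · ·
    · · · · · · · ·
    · · · · · · · ·
    · · · · · · · ·
    · · · · · · · ·
    · · · · · · · ·
T4:
  2·area = 29
  edge (14, 17)→(7, 6): d=(-7,-11) top-left  bias=+0
  edge (7, 6)→(16, 16): d=(9,10) right/bottom  bias=-1
  edge (16, 16)→(14, 17): d=(-2,1) right/bottom  bias=-1
    (4,4)@(9, 9): e=[1,7,21] → #
    (5,4)@(11, 9): e=[23,-13,19] → ·
    (4,5)@(9, 11): e=[-13,25,17] → ·
    (5,5)@(11, 11): e=[9,5,15] → #
    (6,5)@(13, 11): e=[31,-15,13] → ·
    (5,6)@(11, 13): e=[-5,23,11] → ·
    (6,6)@(13, 13): e=[17,3,9] → #
    (7,6)@(15, 13): e=[39,-17,7] → ·
    (6,7)@(13, 15): e=[3,21,5] → #
    (7,7)@(15, 15): e=[25,1,3] → #
    (6,8)@(13, 17): e=[-11,39,1] → ·
    (7,8)@(15, 17): e=[11,19,-1] → ·
  covered (5 px):
    · · · · · · · ·
    · · · · · · · ·
    · · · · · · · ·
    · · · · · · · ·
    · · · · # · · ·
    · · · · · # · ·
    · · · · · · # ·
    · · · · · · # #
    · · · · · · · ·

Result: [[0,1],[0,2],[1,2],[2,2]]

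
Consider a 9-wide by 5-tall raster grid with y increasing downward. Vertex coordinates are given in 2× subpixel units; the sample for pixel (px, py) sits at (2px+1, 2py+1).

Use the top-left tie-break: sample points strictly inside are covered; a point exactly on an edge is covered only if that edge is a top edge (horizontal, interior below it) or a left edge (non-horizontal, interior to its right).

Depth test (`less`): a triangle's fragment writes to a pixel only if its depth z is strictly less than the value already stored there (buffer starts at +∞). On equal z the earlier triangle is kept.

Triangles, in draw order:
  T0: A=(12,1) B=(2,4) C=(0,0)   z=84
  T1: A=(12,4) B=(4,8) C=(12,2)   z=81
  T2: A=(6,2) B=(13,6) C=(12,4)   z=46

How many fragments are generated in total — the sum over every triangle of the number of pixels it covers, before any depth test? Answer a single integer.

T0:
  2·area = 46
  edge (12, 1)→(2, 4): d=(-10,3) right/bottom  bias=-1
  edge (2, 4)→(0, 0): d=(-2,-4) top-left  bias=+0
  edge (0, 0)→(12, 1): d=(12,1) right/bottom  bias=-1
    (0,0)@(1, 1): e=[33,2,11] → #
    (1,0)@(3, 1): e=[27,10,9] → #
    (2,0)@(5, 1): e=[21,18,7] → #
    (3,0)@(7, 1): e=[15,26,5] → #
    (4,0)@(9, 1): e=[9,34,3] → #
    (5,0)@(11, 1): e=[3,42,1] → #
    (6,0)@(13, 1): e=[-3,50,-1] → ·
    (0,1)@(1, 3): e=[13,-2,35] → ·
    (1,1)@(3, 3): e=[7,6,33] → #
    (3,1)@(7, 3): e=[-5,22,29] → ·
    (4,1)@(9, 3): e=[-11,30,27] → ·
    (5,1)@(11, 3): e=[-17,38,25] → ·
  covered (8 px):
    # # # # # # · · ·
    · # # · · · · · ·
    · · · · · · · · ·
    · · · · · · · · ·
    · · · · · · · · ·
T1:
  2·area = 16
  edge (12, 4)→(4, 8): d=(-8,4) right/bottom  bias=-1
  edge (4, 8)→(12, 2): d=(8,-6) top-left  bias=+0
  edge (12, 2)→(12, 4): d=(0,2) right/bottom  bias=-1
    (5,1)@(11, 3): e=[12,2,2] → #
    (6,1)@(13, 3): e=[4,14,-2] → ·
    (4,2)@(9, 5): e=[4,6,6] → #
    (5,2)@(11, 5): e=[-4,18,2] → ·
    (4,3)@(9, 7): e=[-12,22,6] → ·
  covered (2 px):
    · · · · · · · · ·
    · · · · · # · · ·
    · · · · # · · · ·
    · · · · · · · · ·
    · · · · · · · · ·
T2:
  2·area = 10  (B↔C swapped to make it positive)
  edge (6, 2)→(12, 4): d=(6,2) right/bottom  bias=-1
  edge (12, 4)→(13, 6): d=(1,2) right/bottom  bias=-1
  edge (13, 6)→(6, 2): d=(-7,-4) top-left  bias=+0
    (1,0)@(3, 1): e=[0,15,-5] → ·  [on edge]
    (4,1)@(9, 3): e=[0,5,5] → ·  [on edge]
    (7,2)@(15, 5): e=[0,-5,15] → ·  [on edge]
  covered (0 px):
    · · · · · · · · ·
    · · · · · · · · ·
    · · · · · · · · ·
    · · · · · · · · ·
    · · · · · · · · ·

Final: 10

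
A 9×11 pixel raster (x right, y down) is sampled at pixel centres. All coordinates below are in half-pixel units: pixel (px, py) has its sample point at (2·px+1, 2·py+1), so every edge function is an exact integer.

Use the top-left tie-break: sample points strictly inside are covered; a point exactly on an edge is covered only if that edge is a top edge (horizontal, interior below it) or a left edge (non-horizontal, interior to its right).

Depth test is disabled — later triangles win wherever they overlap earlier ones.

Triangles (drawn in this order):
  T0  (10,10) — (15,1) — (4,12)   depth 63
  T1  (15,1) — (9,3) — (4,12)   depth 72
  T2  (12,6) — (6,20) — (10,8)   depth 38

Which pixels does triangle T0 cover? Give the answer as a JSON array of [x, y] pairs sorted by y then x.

T0:
  2·area = 44  (B↔C swapped to make it positive)
  edge (10, 10)→(4, 12): d=(-6,2) right/bottom  bias=-1
  edge (4, 12)→(15, 1): d=(11,-11) top-left  bias=+0
  edge (15, 1)→(10, 10): d=(-5,9) right/bottom  bias=-1
    (7,0)@(15, 1): e=[44,0,0] → ·  [on edge]
    (6,1)@(13, 3): e=[36,0,8] → #  [on edge]
    (7,1)@(15, 3): e=[32,22,-10] → ·
    (5,2)@(11, 5): e=[28,0,16] → #  [on edge]
    (6,2)@(13, 5): e=[24,22,-2] → ·
    (4,3)@(9, 7): e=[20,0,24] → #  [on edge]
    (6,3)@(13, 7): e=[12,44,-12] → ·
    (3,4)@(7, 9): e=[12,0,32] → #  [on edge]
    (5,4)@(11, 9): e=[4,44,-4] → ·
    (6,4)@(13, 9): e=[0,66,-22] → ·  [on edge]
    (2,5)@(5, 11): e=[4,0,40] → #  [on edge]
    (3,5)@(7, 11): e=[0,22,22] → ·  [on edge]
    (0,6)@(1, 13): e=[0,-22,66] → ·  [on edge]
    (1,6)@(3, 13): e=[-4,0,48] → ·  [on edge]
    (0,7)@(1, 15): e=[-12,0,56] → ·  [on edge]
    (2,9)@(5, 19): e=[-44,88,0] → ·  [on edge]
  covered (7 px):
    · · · · · · · · ·
    · · · · · · # · ·
    · · · · · # · · ·
    · · · · # # · · ·
    · · · # # · · · ·
    · · # · · · · · ·
    · · · · · · · · ·
    · · · · · · · · ·
    · · · · · · · · ·
    · · · · · · · · ·
    · · · · · · · · ·
T1:
  2·area = 44  (B↔C swapped to make it positive)
  edge (15, 1)→(4, 12): d=(-11,11) right/bottom  bias=-1
  edge (4, 12)→(9, 3): d=(5,-9) top-left  bias=+0
  edge (9, 3)→(15, 1): d=(6,-2) top-left  bias=+0
    (7,0)@(15, 1): e=[0,44,0] → ·  [on edge]
    (4,1)@(9, 3): e=[44,0,0] → #  [on edge]
    (5,1)@(11, 3): e=[22,18,4] → #
    (6,1)@(13, 3): e=[0,36,8] → ·  [on edge]
    (1,2)@(3, 5): e=[88,-44,0] → ·  [on edge]
    (4,2)@(9, 5): e=[22,10,12] → #
    (5,2)@(11, 5): e=[0,28,16] → ·  [on edge]
    (3,3)@(7, 7): e=[22,2,20] → #
    (4,3)@(9, 7): e=[0,20,24] → ·  [on edge]
    (3,4)@(7, 9): e=[0,12,32] → ·  [on edge]
    (2,5)@(5, 11): e=[0,4,40] → ·  [on edge]
    (1,6)@(3, 13): e=[0,-4,48] → ·  [on edge]
    (0,7)@(1, 15): e=[0,-12,56] → ·  [on edge]
  covered (4 px):
    · · · · · · · · ·
    · · · · # # · · ·
    · · · · # · · · ·
    · · · # · · · · ·
    · · · · · · · · ·
    · · · · · · · · ·
    · · · · · · · · ·
    · · · · · · · · ·
    · · · · · · · · ·
    · · · · · · · · ·
    · · · · · · · · ·
T2:
  2·area = 16
  edge (12, 6)→(6, 20): d=(-6,14) right/bottom  bias=-1
  edge (6, 20)→(10, 8): d=(4,-12) top-left  bias=+0
  edge (10, 8)→(12, 6): d=(2,-2) top-left  bias=+0
    (8,0)@(17, 1): e=[-40,56,0] → ·  [on edge]
    (7,1)@(15, 3): e=[-24,40,0] → ·  [on edge]
    (5,2)@(11, 5): e=[20,0,-4] → ·  [on edge]
    (6,2)@(13, 5): e=[-8,24,0] → ·  [on edge]
    (5,3)@(11, 7): e=[8,8,0] → #  [on edge]
    (6,3)@(13, 7): e=[-20,32,4] → ·
    (4,4)@(9, 9): e=[24,-8,0] → ·  [on edge]
    (5,4)@(11, 9): e=[-4,16,4] → ·
    (3,5)@(7, 11): e=[40,-24,0] → ·  [on edge]
    (4,5)@(9, 11): e=[12,0,4] → #  [on edge]
    (5,5)@(11, 11): e=[-16,24,8] → ·
    (2,6)@(5, 13): e=[56,-40,0] → ·  [on edge]
    (4,6)@(9, 13): e=[0,8,8] → ·  [on edge]
    (1,7)@(3, 15): e=[72,-56,0] → ·  [on edge]
    (0,8)@(1, 17): e=[88,-72,0] → ·  [on edge]
    (3,8)@(7, 17): e=[4,0,12] → #  [on edge]
  covered (3 px):
    · · · · · · · · ·
    · · · · · · · · ·
    · · · · · · · · ·
    · · · · · # · · ·
    · · · · · · · · ·
    · · · · # · · · ·
    · · · · · · · · ·
    · · · · · · · · ·
    · · · # · · · · ·
    · · · · · · · · ·
    · · · · · · · · ·

Answer: [[6,1],[5,2],[4,3],[5,3],[3,4],[4,4],[2,5]]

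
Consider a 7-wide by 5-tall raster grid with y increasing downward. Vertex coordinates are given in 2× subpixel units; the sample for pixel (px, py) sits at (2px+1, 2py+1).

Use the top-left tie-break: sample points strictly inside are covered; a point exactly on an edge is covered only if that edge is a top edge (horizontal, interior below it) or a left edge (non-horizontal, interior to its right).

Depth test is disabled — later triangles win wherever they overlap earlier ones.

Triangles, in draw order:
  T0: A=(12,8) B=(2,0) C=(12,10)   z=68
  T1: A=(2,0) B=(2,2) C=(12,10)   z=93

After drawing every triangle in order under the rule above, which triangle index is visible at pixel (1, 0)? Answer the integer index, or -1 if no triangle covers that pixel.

T0:
  2·area = 20  (B↔C swapped to make it positive)
  edge (12, 8)→(12, 10): d=(0,2) right/bottom  bias=-1
  edge (12, 10)→(2, 0): d=(-10,-10) top-left  bias=+0
  edge (2, 0)→(12, 8): d=(10,8) right/bottom  bias=-1
    (1,0)@(3, 1): e=[18,0,2] → #  [on edge]
    (2,0)@(5, 1): e=[14,20,-14] → ·
    (1,1)@(3, 3): e=[18,-20,22] → ·
    (2,1)@(5, 3): e=[14,0,6] → #  [on edge]
    (3,1)@(7, 3): e=[10,20,-10] → ·
    (2,2)@(5, 5): e=[14,-20,26] → ·
    (3,2)@(7, 5): e=[10,0,10] → #  [on edge]
    (4,2)@(9, 5): e=[6,20,-6] → ·
    (3,3)@(7, 7): e=[10,-20,30] → ·
    (4,3)@(9, 7): e=[6,0,14] → #  [on edge]
    (5,3)@(11, 7): e=[2,20,-2] → ·
    (4,4)@(9, 9): e=[6,-20,34] → ·
    (5,4)@(11, 9): e=[2,0,18] → #  [on edge]
  covered (5 px):
    · # · · · · ·
    · · # · · · ·
    · · · # · · ·
    · · · · # · ·
    · · · · · # ·
T1:
  2·area = 20  (B↔C swapped to make it positive)
  edge (2, 0)→(12, 10): d=(10,10) right/bottom  bias=-1
  edge (12, 10)→(2, 2): d=(-10,-8) top-left  bias=+0
  edge (2, 2)→(2, 0): d=(0,-2) top-left  bias=+0
    (1,0)@(3, 1): e=[0,18,2] → ·  [on edge]
    (2,1)@(5, 3): e=[0,14,6] → ·  [on edge]
    (3,2)@(7, 5): e=[0,10,10] → ·  [on edge]
    (4,3)@(9, 7): e=[0,6,14] → ·  [on edge]
    (5,4)@(11, 9): e=[0,2,18] → ·  [on edge]
  covered (0 px):
    · · · · · · ·
    · · · · · · ·
    · · · · · · ·
    · · · · · · ·
    · · · · · · ·

Z-buffer (winner per pixel, '.' = empty):
  . 0 . . . . .
  . . 0 . . . .
  . . . 0 . . .
  . . . . 0 . .
  . . . . . 0 .

Final: 0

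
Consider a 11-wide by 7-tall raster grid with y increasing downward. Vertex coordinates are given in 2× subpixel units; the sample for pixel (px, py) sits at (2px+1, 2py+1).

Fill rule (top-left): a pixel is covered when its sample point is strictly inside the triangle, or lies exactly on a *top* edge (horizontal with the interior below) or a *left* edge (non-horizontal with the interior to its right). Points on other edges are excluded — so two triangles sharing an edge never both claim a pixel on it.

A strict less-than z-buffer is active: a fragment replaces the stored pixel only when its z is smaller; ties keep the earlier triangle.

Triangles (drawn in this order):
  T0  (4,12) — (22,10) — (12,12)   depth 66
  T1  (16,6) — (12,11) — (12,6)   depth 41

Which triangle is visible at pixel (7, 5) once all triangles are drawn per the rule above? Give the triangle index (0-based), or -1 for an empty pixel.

T0:
  2·area = 16
  edge (4, 12)→(22, 10): d=(18,-2) top-left  bias=+0
  edge (22, 10)→(12, 12): d=(-10,2) right/bottom  bias=-1
  edge (12, 12)→(4, 12): d=(-8,0) right/bottom  bias=-1
    (6,5)@(13, 11): e=[0,8,8] → █  [on edge]
    (7,5)@(15, 11): e=[4,4,8] → █
    (8,5)@(17, 11): e=[8,0,8] → ·  [on edge]
    (3,6)@(7, 13): e=[24,0,-8] → ·  [on edge]
    (6,6)@(13, 13): e=[36,-12,-8] → ·
    (7,6)@(15, 13): e=[40,-16,-8] → ·
  covered (2 px):
    · · · · · · · · · · ·
    · · · · · · · · · · ·
    · · · · · · · · · · ·
    · · · · · · · · · · ·
    · · · · · · · · · · ·
    · · · · · · █ █ · · ·
    · · · · · · · · · · ·
T1:
  2·area = 20
  edge (16, 6)→(12, 11): d=(-4,5) right/bottom  bias=-1
  edge (12, 11)→(12, 6): d=(0,-5) top-left  bias=+0
  edge (12, 6)→(16, 6): d=(4,0) top-left  bias=+0
    (6,3)@(13, 7): e=[11,5,4] → █
    (7,3)@(15, 7): e=[1,15,4] → █
    (8,3)@(17, 7): e=[-9,25,4] → ·
    (6,4)@(13, 9): e=[3,5,12] → █
    (7,4)@(15, 9): e=[-7,15,12] → ·
    (6,5)@(13, 11): e=[-5,5,20] → ·
  covered (3 px):
    · · · · · · · · · · ·
    · · · · · · · · · · ·
    · · · · · · · · · · ·
    · · · · · · █ █ · · ·
    · · · · · · █ · · · ·
    · · · · · · · · · · ·
    · · · · · · · · · · ·

Z-buffer (winner per pixel, '.' = empty):
  . . . . . . . . . . .
  . . . . . . . . . . .
  . . . . . . . . . . .
  . . . . . . 1 1 . . .
  . . . . . . 1 . . . .
  . . . . . . 0 0 . . .
  . . . . . . . . . . .

Result: 0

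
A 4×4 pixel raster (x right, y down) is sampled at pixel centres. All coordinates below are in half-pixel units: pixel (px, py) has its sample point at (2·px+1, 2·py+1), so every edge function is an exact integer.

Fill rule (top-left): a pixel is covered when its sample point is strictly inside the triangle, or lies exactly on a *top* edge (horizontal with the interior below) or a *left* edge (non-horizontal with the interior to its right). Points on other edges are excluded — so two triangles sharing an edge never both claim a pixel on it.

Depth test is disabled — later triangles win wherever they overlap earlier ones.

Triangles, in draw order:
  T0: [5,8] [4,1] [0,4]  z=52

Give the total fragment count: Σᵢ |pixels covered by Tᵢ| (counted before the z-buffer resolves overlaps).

T0:
  2·area = 31  (B↔C swapped to make it positive)
  edge (5, 8)→(0, 4): d=(-5,-4) top-left  bias=+0
  edge (0, 4)→(4, 1): d=(4,-3) top-left  bias=+0
  edge (4, 1)→(5, 8): d=(1,7) right/bottom  bias=-1
    (1,1)@(3, 3): e=[17,5,9] → #
    (2,1)@(5, 3): e=[25,11,-5] → ·
    (1,2)@(3, 5): e=[7,13,11] → #
    (2,2)@(5, 5): e=[15,19,-3] → ·
    (1,3)@(3, 7): e=[-3,21,13] → ·
  covered (2 px):
    · · · ·
    · # · ·
    · # · ·
    · · · ·

Answer: 2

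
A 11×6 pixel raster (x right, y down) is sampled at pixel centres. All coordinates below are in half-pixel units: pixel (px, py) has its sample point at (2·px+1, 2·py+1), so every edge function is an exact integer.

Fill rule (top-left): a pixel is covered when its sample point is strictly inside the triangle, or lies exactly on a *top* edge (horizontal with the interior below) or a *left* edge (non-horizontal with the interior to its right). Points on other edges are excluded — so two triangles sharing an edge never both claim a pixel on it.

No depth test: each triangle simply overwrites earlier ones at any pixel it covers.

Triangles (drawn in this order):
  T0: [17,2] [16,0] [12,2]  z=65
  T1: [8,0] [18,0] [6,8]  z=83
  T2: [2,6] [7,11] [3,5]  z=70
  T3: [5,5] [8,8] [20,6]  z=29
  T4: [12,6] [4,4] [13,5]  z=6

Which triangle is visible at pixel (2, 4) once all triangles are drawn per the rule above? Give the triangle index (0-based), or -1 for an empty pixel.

T0:
  2·area = 10  (B↔C swapped to make it positive)
  edge (17, 2)→(12, 2): d=(-5,0) right/bottom  bias=-1
  edge (12, 2)→(16, 0): d=(4,-2) top-left  bias=+0
  edge (16, 0)→(17, 2): d=(1,2) right/bottom  bias=-1
    (7,0)@(15, 1): e=[5,2,3] → █
    (8,0)@(17, 1): e=[5,6,-1] → ·
    (7,1)@(15, 3): e=[-5,10,5] → ·
  covered (1 px):
    · · · · · · · █ · · ·
    · · · · · · · · · · ·
    · · · · · · · · · · ·
    · · · · · · · · · · ·
    · · · · · · · · · · ·
    · · · · · · · · · · ·
T1:
  2·area = 80
  edge (8, 0)→(18, 0): d=(10,0) top-left  bias=+0
  edge (18, 0)→(6, 8): d=(-12,8) right/bottom  bias=-1
  edge (6, 8)→(8, 0): d=(2,-8) top-left  bias=+0
    (4,0)@(9, 1): e=[10,60,10] → █
    (5,0)@(11, 1): e=[10,44,26] → █
    (6,0)@(13, 1): e=[10,28,42] → █
    (7,0)@(15, 1): e=[10,12,58] → █
    (8,0)@(17, 1): e=[10,-4,74] → ·
    (4,1)@(9, 3): e=[30,36,14] → █
    (7,1)@(15, 3): e=[30,-12,62] → ·
    (3,2)@(7, 5): e=[50,28,2] → █
    (5,2)@(11, 5): e=[50,-4,34] → ·
    (6,2)@(13, 5): e=[50,-20,50] → ·
    (3,3)@(7, 7): e=[70,4,6] → █
    (4,3)@(9, 7): e=[70,-12,22] → ·
  covered (10 px):
    · · · · █ █ █ █ · · ·
    · · · · █ █ █ · · · ·
    · · · █ █ · · · · · ·
    · · · █ · · · · · · ·
    · · · · · · · · · · ·
    · · · · · · · · · · ·
T2:
  2·area = 10  (B↔C swapped to make it positive)
  edge (2, 6)→(3, 5): d=(1,-1) top-left  bias=+0
  edge (3, 5)→(7, 11): d=(4,6) right/bottom  bias=-1
  edge (7, 11)→(2, 6): d=(-5,-5) top-left  bias=+0
    (3,0)@(7, 1): e=[0,-40,50] → ·  [on edge]
    (2,1)@(5, 3): e=[0,-20,30] → ·  [on edge]
    (0,2)@(1, 5): e=[-2,12,0] → ·  [on edge]
    (1,2)@(3, 5): e=[0,0,10] → ·  [on edge]
    (0,3)@(1, 7): e=[0,20,-10] → ·  [on edge]
    (1,3)@(3, 7): e=[2,8,0] → █  [on edge]
    (2,3)@(5, 7): e=[4,-4,10] → ·
    (1,4)@(3, 9): e=[4,16,-10] → ·
    (2,4)@(5, 9): e=[6,4,0] → █  [on edge]
    (3,4)@(7, 9): e=[8,-8,10] → ·
    (2,5)@(5, 11): e=[8,12,-10] → ·
    (3,5)@(7, 11): e=[10,0,0] → ·  [on edge]
  covered (2 px):
    · · · · · · · · · · ·
    · · · · · · · · · · ·
    · · · · · · · · · · ·
    · █ · · · · · · · · ·
    · · █ · · · · · · · ·
    · · · · · · · · · · ·
T3:
  2·area = 42  (B↔C swapped to make it positive)
  edge (5, 5)→(20, 6): d=(15,1) right/bottom  bias=-1
  edge (20, 6)→(8, 8): d=(-12,2) right/bottom  bias=-1
  edge (8, 8)→(5, 5): d=(-3,-3) top-left  bias=+0
    (0,0)@(1, 1): e=[-56,98,0] → ·  [on edge]
    (1,1)@(3, 3): e=[-28,70,0] → ·  [on edge]
    (2,2)@(5, 5): e=[0,42,0] → ·  [on edge]
    (3,3)@(7, 7): e=[28,14,0] → █  [on edge]
    (4,3)@(9, 7): e=[26,10,6] → █
    (5,3)@(11, 7): e=[24,6,12] → █
    (6,3)@(13, 7): e=[22,2,18] → █
    (7,3)@(15, 7): e=[20,-2,24] → ·
    (3,4)@(7, 9): e=[58,-10,-6] → ·
    (4,4)@(9, 9): e=[56,-14,0] → ·  [on edge]
    (5,4)@(11, 9): e=[54,-18,6] → ·
    (6,4)@(13, 9): e=[52,-22,12] → ·
    (5,5)@(11, 11): e=[84,-42,0] → ·  [on edge]
  covered (4 px):
    · · · · · · · · · · ·
    · · · · · · · · · · ·
    · · · · · · · · · · ·
    · · · █ █ █ █ · · · ·
    · · · · · · · · · · ·
    · · · · · · · · · · ·
T4:
  2·area = 10
  edge (12, 6)→(4, 4): d=(-8,-2) top-left  bias=+0
  edge (4, 4)→(13, 5): d=(9,1) right/bottom  bias=-1
  edge (13, 5)→(12, 6): d=(-1,1) right/bottom  bias=-1
    (8,0)@(17, 1): e=[50,-40,0] → ·  [on edge]
    (7,1)@(15, 3): e=[30,-20,0] → ·  [on edge]
    (4,2)@(9, 5): e=[2,4,4] → █
    (5,2)@(11, 5): e=[6,2,2] → █
    (6,2)@(13, 5): e=[10,0,0] → ·  [on edge]
    (4,3)@(9, 7): e=[-14,22,2] → ·
    (5,3)@(11, 7): e=[-10,20,0] → ·  [on edge]
    (4,4)@(9, 9): e=[-30,40,0] → ·  [on edge]
    (3,5)@(7, 11): e=[-50,60,0] → ·  [on edge]
  covered (2 px):
    · · · · · · · · · · ·
    · · · · · · · · · · ·
    · · · · █ █ · · · · ·
    · · · · · · · · · · ·
    · · · · · · · · · · ·
    · · · · · · · · · · ·

Z-buffer (winner per pixel, '.' = empty):
  . . . . 1 1 1 1 . . .
  . . . . 1 1 1 . . . .
  . . . 1 4 4 . . . . .
  . 2 . 3 3 3 3 . . . .
  . . 2 . . . . . . . .
  . . . . . . . . . . .

Result: 2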